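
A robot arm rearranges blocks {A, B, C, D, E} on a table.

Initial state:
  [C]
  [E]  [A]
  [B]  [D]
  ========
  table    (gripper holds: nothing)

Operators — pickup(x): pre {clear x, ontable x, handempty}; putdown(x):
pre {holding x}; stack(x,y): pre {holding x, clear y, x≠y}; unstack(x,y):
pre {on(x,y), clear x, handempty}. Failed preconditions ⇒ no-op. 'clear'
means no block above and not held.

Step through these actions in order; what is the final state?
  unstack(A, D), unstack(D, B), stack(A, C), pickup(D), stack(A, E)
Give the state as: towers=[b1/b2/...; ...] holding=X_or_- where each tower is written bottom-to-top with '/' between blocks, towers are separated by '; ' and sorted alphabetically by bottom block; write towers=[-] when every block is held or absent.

step 1 (unstack(A, D)): towers=[B/E/C; D] holding=A
step 2 (unstack(D, B)) [no-op]: towers=[B/E/C; D] holding=A
step 3 (stack(A, C)): towers=[B/E/C/A; D] holding=-
step 4 (pickup(D)): towers=[B/E/C/A] holding=D
step 5 (stack(A, E)) [no-op]: towers=[B/E/C/A] holding=D

towers=[B/E/C/A] holding=D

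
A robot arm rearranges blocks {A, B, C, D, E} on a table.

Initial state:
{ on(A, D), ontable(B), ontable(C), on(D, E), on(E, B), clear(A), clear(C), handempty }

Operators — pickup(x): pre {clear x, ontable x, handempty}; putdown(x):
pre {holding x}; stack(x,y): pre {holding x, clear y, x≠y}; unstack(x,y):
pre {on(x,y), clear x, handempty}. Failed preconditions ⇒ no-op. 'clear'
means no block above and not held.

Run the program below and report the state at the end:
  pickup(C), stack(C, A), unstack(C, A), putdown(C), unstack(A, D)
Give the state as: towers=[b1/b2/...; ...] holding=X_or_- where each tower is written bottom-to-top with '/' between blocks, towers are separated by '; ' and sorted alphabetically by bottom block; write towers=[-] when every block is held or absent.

step 1 (pickup(C)): towers=[B/E/D/A] holding=C
step 2 (stack(C, A)): towers=[B/E/D/A/C] holding=-
step 3 (unstack(C, A)): towers=[B/E/D/A] holding=C
step 4 (putdown(C)): towers=[B/E/D/A; C] holding=-
step 5 (unstack(A, D)): towers=[B/E/D; C] holding=A

towers=[B/E/D; C] holding=A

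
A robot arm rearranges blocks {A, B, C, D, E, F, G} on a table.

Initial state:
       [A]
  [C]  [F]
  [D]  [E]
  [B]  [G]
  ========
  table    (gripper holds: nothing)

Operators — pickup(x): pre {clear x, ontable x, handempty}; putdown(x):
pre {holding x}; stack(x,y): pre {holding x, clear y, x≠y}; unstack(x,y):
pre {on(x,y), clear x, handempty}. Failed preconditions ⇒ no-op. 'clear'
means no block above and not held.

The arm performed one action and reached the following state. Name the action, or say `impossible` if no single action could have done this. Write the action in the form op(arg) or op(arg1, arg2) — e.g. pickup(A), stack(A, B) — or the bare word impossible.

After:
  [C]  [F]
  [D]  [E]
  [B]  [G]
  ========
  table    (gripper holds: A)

target: towers=[B/D/C; G/E/F] holding=A
     unstack(A, F) → towers=[B/D/C; G/E/F] holding=A  ← match
     unstack(C, D) → towers=[B/D; G/E/F/A] holding=C

unstack(A, F)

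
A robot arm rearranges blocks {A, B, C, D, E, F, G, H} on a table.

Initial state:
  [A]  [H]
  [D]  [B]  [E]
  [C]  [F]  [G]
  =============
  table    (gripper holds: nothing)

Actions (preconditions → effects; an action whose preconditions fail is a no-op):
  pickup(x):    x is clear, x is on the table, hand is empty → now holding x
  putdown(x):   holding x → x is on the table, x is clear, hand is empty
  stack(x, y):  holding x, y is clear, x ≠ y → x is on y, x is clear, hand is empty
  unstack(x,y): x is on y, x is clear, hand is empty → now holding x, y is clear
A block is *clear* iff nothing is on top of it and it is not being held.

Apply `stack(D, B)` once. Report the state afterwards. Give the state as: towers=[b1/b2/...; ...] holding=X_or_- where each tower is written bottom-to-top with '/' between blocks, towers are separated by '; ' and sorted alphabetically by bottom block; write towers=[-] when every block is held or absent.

towers=[C/D/A; F/B/H; G/E] holding=-

before: towers=[C/D/A; F/B/H; G/E] holding=-
pre[stack(D, B)]: holding(D) ✗, clear(B) ✗, D≠B ✓
holding(D), clear(B) unmet → stack(D, B) is a no-op
after:  towers=[C/D/A; F/B/H; G/E] holding=-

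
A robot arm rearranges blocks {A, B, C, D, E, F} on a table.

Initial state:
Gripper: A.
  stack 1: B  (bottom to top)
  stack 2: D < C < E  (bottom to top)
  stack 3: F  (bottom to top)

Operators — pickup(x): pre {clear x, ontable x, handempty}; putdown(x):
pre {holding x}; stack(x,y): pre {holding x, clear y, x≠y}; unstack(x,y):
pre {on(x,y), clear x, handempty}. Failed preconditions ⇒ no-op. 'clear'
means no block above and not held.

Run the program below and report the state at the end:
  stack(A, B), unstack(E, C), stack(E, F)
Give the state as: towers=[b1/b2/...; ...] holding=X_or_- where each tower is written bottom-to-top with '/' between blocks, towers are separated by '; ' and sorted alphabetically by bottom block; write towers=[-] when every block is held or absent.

step 1 (stack(A, B)): towers=[B/A; D/C/E; F] holding=-
step 2 (unstack(E, C)): towers=[B/A; D/C; F] holding=E
step 3 (stack(E, F)): towers=[B/A; D/C; F/E] holding=-

towers=[B/A; D/C; F/E] holding=-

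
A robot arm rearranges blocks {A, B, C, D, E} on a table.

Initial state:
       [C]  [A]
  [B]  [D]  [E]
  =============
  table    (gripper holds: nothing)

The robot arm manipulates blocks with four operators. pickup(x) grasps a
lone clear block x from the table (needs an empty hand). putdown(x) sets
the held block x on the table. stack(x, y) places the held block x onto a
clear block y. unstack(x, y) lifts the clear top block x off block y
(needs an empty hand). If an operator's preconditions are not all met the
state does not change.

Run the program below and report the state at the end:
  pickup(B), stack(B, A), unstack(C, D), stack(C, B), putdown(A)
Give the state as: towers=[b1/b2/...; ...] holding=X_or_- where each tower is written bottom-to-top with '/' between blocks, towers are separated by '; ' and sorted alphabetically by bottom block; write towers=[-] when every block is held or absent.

towers=[D; E/A/B/C] holding=-

step 1 (pickup(B)): towers=[D/C; E/A] holding=B
step 2 (stack(B, A)): towers=[D/C; E/A/B] holding=-
step 3 (unstack(C, D)): towers=[D; E/A/B] holding=C
step 4 (stack(C, B)): towers=[D; E/A/B/C] holding=-
step 5 (putdown(A)) [no-op]: towers=[D; E/A/B/C] holding=-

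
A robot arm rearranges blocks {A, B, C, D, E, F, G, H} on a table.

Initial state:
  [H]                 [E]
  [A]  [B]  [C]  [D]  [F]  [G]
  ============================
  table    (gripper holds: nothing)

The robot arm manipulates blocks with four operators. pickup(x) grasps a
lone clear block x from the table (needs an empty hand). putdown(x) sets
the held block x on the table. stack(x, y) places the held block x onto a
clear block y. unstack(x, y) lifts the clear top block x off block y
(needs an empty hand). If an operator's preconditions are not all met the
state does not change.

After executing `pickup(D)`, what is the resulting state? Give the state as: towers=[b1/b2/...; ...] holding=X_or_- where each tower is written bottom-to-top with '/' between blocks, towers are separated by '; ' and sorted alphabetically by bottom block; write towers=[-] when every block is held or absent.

before: towers=[A/H; B; C; D; F/E; G] holding=-
pre[pickup(D)]: clear(D) ✓, ontable(D) ✓, handempty ✓
all met → apply pickup(D)
after:  towers=[A/H; B; C; F/E; G] holding=D

towers=[A/H; B; C; F/E; G] holding=D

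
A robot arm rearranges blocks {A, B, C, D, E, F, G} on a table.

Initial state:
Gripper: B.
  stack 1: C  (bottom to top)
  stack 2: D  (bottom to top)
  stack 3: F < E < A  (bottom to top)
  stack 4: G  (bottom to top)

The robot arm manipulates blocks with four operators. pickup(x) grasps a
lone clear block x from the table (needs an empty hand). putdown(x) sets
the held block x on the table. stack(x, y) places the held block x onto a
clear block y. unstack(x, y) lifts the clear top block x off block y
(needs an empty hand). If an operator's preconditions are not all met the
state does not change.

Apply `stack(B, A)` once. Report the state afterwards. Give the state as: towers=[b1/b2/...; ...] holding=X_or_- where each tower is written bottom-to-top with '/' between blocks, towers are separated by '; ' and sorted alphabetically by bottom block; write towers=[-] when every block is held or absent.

towers=[C; D; F/E/A/B; G] holding=-

before: towers=[C; D; F/E/A; G] holding=B
pre[stack(B, A)]: holding(B) ok, clear(A) ok, B≠A ok
all met → apply stack(B, A)
after:  towers=[C; D; F/E/A/B; G] holding=-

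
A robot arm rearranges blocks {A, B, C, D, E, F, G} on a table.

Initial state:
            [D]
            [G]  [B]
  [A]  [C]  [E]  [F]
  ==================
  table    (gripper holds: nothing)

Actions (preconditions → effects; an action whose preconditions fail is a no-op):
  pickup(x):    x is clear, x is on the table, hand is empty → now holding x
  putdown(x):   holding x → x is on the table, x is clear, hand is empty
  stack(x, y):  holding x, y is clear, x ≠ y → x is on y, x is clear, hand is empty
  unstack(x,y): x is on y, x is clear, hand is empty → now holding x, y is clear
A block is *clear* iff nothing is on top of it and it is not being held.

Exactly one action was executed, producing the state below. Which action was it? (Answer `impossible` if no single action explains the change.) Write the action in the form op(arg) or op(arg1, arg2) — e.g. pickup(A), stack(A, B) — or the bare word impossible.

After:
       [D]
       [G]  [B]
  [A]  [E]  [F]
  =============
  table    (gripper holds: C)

target: towers=[A; E/G/D; F/B] holding=C
     unstack(B, F) → towers=[A; C; E/G/D; F] holding=B
     unstack(D, G) → towers=[A; C; E/G; F/B] holding=D
         pickup(A) → towers=[C; E/G/D; F/B] holding=A
         pickup(C) → towers=[A; E/G/D; F/B] holding=C  ← match

pickup(C)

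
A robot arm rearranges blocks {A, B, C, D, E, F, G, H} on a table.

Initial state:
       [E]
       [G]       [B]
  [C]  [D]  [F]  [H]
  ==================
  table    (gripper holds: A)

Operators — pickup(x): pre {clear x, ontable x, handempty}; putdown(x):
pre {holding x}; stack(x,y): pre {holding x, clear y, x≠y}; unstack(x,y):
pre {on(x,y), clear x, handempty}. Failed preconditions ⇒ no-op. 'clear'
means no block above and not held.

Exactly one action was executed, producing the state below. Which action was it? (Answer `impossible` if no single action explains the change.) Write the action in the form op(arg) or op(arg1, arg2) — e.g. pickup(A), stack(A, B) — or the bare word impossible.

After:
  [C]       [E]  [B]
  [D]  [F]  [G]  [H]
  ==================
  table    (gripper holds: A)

impossible

target: towers=[D/C; F; G/E; H/B] holding=A
        putdown(A) → towers=[A; C; D/G/E; F; H/B] holding=-
       stack(A, E) → towers=[C; D/G/E/A; F; H/B] holding=-
       stack(A, B) → towers=[C; D/G/E; F; H/B/A] holding=-
       stack(A, F) → towers=[C; D/G/E; F/A; H/B] holding=-
       stack(A, C) → towers=[C/A; D/G/E; F; H/B] holding=-
none of the 5 applicable actions match → impossible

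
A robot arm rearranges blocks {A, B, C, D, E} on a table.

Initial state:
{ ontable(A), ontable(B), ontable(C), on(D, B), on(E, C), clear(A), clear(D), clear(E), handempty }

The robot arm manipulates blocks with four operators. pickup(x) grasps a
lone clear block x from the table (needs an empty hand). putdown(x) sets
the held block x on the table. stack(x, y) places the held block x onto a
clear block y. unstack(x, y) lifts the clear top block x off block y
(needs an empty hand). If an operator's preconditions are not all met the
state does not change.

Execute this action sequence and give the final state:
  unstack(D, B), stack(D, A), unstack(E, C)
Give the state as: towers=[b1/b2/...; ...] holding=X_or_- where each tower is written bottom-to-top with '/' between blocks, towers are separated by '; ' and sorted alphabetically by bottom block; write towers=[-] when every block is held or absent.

step 1 (unstack(D, B)): towers=[A; B; C/E] holding=D
step 2 (stack(D, A)): towers=[A/D; B; C/E] holding=-
step 3 (unstack(E, C)): towers=[A/D; B; C] holding=E

towers=[A/D; B; C] holding=E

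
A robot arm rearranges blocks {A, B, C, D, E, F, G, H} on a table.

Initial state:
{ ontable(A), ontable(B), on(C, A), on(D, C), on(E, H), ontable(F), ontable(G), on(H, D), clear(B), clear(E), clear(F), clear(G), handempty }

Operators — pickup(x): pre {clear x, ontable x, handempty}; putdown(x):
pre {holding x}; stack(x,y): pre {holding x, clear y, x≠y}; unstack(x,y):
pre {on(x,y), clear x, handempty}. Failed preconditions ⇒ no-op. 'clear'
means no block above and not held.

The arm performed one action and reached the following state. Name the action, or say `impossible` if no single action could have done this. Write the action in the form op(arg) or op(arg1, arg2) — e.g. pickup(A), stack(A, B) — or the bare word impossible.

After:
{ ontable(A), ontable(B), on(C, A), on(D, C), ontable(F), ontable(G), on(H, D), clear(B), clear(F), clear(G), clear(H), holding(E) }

target: towers=[A/C/D/H; B; F; G] holding=E
         pickup(G) → towers=[A/C/D/H/E; B; F] holding=G
     unstack(E, H) → towers=[A/C/D/H; B; F; G] holding=E  ← match
         pickup(B) → towers=[A/C/D/H/E; F; G] holding=B
         pickup(F) → towers=[A/C/D/H/E; B; G] holding=F

unstack(E, H)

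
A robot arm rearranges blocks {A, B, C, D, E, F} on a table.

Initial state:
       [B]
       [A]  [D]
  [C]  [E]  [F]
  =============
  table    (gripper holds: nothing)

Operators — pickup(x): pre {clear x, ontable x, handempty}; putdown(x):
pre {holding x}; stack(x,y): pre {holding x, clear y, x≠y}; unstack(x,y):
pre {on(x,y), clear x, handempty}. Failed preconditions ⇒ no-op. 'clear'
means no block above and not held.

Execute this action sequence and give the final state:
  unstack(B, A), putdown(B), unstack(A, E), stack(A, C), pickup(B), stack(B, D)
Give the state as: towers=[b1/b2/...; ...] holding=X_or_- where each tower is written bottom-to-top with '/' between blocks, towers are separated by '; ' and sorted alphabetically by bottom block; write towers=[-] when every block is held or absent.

towers=[C/A; E; F/D/B] holding=-

step 1 (unstack(B, A)): towers=[C; E/A; F/D] holding=B
step 2 (putdown(B)): towers=[B; C; E/A; F/D] holding=-
step 3 (unstack(A, E)): towers=[B; C; E; F/D] holding=A
step 4 (stack(A, C)): towers=[B; C/A; E; F/D] holding=-
step 5 (pickup(B)): towers=[C/A; E; F/D] holding=B
step 6 (stack(B, D)): towers=[C/A; E; F/D/B] holding=-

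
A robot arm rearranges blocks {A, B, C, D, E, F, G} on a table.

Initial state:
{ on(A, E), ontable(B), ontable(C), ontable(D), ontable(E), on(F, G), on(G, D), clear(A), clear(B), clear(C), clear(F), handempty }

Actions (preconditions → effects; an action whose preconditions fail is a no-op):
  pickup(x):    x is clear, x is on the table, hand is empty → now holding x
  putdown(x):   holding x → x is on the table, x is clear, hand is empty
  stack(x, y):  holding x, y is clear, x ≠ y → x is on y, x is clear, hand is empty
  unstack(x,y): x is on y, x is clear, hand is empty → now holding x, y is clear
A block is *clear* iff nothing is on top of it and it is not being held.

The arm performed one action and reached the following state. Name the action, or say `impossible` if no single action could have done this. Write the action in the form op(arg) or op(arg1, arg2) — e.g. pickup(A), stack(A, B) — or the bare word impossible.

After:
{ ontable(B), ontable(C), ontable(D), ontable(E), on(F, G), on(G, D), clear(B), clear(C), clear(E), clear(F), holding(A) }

unstack(A, E)

target: towers=[B; C; D/G/F; E] holding=A
         pickup(B) → towers=[C; D/G/F; E/A] holding=B
     unstack(F, G) → towers=[B; C; D/G; E/A] holding=F
     unstack(A, E) → towers=[B; C; D/G/F; E] holding=A  ← match
         pickup(C) → towers=[B; D/G/F; E/A] holding=C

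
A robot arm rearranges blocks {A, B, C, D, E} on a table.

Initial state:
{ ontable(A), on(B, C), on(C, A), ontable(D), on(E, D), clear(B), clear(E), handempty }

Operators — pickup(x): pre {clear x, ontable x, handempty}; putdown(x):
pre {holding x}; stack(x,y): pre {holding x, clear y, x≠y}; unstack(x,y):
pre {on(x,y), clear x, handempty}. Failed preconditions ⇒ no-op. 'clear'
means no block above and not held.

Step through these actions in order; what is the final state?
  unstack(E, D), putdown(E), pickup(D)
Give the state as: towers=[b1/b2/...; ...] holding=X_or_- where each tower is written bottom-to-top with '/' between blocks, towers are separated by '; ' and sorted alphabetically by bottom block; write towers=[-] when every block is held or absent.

towers=[A/C/B; E] holding=D

step 1 (unstack(E, D)): towers=[A/C/B; D] holding=E
step 2 (putdown(E)): towers=[A/C/B; D; E] holding=-
step 3 (pickup(D)): towers=[A/C/B; E] holding=D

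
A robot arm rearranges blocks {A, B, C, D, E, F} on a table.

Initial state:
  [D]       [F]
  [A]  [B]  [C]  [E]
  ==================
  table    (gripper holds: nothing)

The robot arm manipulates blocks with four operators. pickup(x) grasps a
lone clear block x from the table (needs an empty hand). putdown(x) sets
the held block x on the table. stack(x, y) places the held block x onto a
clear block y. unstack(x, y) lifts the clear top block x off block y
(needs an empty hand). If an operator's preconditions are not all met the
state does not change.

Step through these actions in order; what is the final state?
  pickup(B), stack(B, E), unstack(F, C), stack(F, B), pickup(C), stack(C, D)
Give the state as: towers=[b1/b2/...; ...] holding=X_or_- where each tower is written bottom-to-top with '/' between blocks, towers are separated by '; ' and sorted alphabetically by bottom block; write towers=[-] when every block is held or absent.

towers=[A/D/C; E/B/F] holding=-

step 1 (pickup(B)): towers=[A/D; C/F; E] holding=B
step 2 (stack(B, E)): towers=[A/D; C/F; E/B] holding=-
step 3 (unstack(F, C)): towers=[A/D; C; E/B] holding=F
step 4 (stack(F, B)): towers=[A/D; C; E/B/F] holding=-
step 5 (pickup(C)): towers=[A/D; E/B/F] holding=C
step 6 (stack(C, D)): towers=[A/D/C; E/B/F] holding=-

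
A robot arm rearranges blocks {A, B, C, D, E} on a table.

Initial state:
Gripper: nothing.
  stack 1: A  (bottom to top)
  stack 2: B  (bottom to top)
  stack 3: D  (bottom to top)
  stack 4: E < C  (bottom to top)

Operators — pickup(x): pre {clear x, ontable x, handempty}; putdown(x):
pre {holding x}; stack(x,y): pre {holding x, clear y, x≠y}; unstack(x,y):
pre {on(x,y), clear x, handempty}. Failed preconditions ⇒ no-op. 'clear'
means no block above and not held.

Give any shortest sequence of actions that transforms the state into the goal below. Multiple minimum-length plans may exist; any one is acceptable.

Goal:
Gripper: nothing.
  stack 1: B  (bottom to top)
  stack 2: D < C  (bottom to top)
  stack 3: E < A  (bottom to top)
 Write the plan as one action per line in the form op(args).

unstack(C, E)
stack(C, D)
pickup(A)
stack(A, E)

step 1 (unstack(C, E)): towers=[A; B; D; E] holding=C
step 2 (stack(C, D)): towers=[A; B; D/C; E] holding=-
step 3 (pickup(A)): towers=[B; D/C; E] holding=A
step 4 (stack(A, E)): towers=[B; D/C; E/A] holding=-
goal check: towers=[B; D/C; E/A] holding=- — reached (length 4, optimal by BFS)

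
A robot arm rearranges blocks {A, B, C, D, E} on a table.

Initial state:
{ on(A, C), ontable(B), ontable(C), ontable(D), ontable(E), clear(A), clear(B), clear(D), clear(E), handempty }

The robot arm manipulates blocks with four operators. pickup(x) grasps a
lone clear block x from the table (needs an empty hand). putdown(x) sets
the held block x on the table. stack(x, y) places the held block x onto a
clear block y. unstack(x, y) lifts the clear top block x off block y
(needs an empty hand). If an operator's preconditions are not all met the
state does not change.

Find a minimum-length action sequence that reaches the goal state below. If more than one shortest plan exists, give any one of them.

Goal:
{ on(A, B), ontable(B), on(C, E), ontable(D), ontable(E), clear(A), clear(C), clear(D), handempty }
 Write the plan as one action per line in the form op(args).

step 1 (unstack(A, C)): towers=[B; C; D; E] holding=A
step 2 (stack(A, B)): towers=[B/A; C; D; E] holding=-
step 3 (pickup(C)): towers=[B/A; D; E] holding=C
step 4 (stack(C, E)): towers=[B/A; D; E/C] holding=-
goal check: towers=[B/A; D; E/C] holding=- — reached (length 4, optimal by BFS)

unstack(A, C)
stack(A, B)
pickup(C)
stack(C, E)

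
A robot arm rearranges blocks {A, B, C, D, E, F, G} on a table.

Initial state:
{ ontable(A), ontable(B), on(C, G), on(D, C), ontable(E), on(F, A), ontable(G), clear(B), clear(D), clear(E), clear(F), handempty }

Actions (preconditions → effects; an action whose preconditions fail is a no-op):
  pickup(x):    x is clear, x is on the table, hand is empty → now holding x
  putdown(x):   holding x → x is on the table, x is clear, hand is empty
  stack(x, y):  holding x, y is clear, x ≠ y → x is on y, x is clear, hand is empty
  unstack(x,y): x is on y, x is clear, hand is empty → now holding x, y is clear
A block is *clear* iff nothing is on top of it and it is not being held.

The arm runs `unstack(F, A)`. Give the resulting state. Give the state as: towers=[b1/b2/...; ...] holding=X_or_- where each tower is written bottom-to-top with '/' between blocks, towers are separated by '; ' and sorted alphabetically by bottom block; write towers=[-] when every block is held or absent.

before: towers=[A/F; B; E; G/C/D] holding=-
pre[unstack(F, A)]: on(F,A) ✓, clear(F) ✓, handempty ✓
all met → apply unstack(F, A)
after:  towers=[A; B; E; G/C/D] holding=F

towers=[A; B; E; G/C/D] holding=F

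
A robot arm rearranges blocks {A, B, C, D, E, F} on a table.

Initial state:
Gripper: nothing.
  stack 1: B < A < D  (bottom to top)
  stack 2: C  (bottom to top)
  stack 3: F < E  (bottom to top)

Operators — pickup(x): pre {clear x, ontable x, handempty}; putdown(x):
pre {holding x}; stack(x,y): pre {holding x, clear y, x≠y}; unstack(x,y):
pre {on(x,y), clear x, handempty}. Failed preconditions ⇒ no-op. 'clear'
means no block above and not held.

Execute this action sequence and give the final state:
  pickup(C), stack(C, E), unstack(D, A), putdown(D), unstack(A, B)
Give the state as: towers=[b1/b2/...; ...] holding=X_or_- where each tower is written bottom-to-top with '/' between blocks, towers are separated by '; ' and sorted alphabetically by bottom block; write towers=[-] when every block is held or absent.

step 1 (pickup(C)): towers=[B/A/D; F/E] holding=C
step 2 (stack(C, E)): towers=[B/A/D; F/E/C] holding=-
step 3 (unstack(D, A)): towers=[B/A; F/E/C] holding=D
step 4 (putdown(D)): towers=[B/A; D; F/E/C] holding=-
step 5 (unstack(A, B)): towers=[B; D; F/E/C] holding=A

towers=[B; D; F/E/C] holding=A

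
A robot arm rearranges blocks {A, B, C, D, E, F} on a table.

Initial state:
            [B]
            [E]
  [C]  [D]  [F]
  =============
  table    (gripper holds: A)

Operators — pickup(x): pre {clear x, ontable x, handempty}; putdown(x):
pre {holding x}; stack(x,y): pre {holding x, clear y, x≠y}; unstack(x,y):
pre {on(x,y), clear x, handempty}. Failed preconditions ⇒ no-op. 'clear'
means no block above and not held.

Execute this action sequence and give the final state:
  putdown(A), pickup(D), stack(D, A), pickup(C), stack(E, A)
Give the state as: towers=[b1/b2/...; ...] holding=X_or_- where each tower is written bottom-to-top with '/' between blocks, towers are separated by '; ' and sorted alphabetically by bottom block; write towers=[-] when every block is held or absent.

step 1 (putdown(A)): towers=[A; C; D; F/E/B] holding=-
step 2 (pickup(D)): towers=[A; C; F/E/B] holding=D
step 3 (stack(D, A)): towers=[A/D; C; F/E/B] holding=-
step 4 (pickup(C)): towers=[A/D; F/E/B] holding=C
step 5 (stack(E, A)) [no-op]: towers=[A/D; F/E/B] holding=C

towers=[A/D; F/E/B] holding=C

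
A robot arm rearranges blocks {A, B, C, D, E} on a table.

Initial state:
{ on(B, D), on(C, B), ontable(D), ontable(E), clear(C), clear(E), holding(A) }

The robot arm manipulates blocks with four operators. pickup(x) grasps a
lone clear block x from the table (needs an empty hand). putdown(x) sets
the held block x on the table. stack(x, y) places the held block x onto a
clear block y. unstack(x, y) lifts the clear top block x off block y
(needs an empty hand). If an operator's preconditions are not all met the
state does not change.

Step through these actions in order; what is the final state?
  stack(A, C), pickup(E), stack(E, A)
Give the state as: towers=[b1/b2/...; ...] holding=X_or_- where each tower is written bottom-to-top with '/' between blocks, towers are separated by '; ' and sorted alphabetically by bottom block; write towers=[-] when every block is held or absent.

towers=[D/B/C/A/E] holding=-

step 1 (stack(A, C)): towers=[D/B/C/A; E] holding=-
step 2 (pickup(E)): towers=[D/B/C/A] holding=E
step 3 (stack(E, A)): towers=[D/B/C/A/E] holding=-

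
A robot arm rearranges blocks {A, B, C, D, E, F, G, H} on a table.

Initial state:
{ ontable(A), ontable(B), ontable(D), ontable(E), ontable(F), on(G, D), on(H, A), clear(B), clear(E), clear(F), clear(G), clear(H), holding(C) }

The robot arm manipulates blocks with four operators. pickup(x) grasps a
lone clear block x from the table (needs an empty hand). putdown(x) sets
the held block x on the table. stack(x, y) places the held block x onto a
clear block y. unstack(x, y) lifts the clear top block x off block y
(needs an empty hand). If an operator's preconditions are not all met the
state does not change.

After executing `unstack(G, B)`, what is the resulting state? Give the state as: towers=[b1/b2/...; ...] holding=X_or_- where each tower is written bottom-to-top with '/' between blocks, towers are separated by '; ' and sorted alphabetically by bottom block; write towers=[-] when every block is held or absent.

before: towers=[A/H; B; D/G; E; F] holding=C
pre[unstack(G, B)]: on(G,B) fail, clear(G) ok, handempty fail
on(G,B), handempty unmet → unstack(G, B) is a no-op
after:  towers=[A/H; B; D/G; E; F] holding=C

towers=[A/H; B; D/G; E; F] holding=C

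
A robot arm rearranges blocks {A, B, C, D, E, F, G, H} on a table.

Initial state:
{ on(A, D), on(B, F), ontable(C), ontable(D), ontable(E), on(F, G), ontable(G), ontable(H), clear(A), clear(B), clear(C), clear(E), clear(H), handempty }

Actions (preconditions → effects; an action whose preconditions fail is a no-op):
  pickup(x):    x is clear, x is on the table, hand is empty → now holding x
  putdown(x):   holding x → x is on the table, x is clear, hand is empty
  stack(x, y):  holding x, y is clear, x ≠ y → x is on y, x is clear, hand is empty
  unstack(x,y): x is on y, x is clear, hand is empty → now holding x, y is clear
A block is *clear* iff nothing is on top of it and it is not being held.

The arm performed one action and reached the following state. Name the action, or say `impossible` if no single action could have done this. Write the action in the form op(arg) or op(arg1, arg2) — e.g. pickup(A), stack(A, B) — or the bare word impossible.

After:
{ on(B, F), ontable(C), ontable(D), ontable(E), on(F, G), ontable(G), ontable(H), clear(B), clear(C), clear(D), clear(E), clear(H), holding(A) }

unstack(A, D)

target: towers=[C; D; E; G/F/B; H] holding=A
     unstack(A, D) → towers=[C; D; E; G/F/B; H] holding=A  ← match
         pickup(E) → towers=[C; D/A; G/F/B; H] holding=E
         pickup(H) → towers=[C; D/A; E; G/F/B] holding=H
     unstack(B, F) → towers=[C; D/A; E; G/F; H] holding=B
         pickup(C) → towers=[D/A; E; G/F/B; H] holding=C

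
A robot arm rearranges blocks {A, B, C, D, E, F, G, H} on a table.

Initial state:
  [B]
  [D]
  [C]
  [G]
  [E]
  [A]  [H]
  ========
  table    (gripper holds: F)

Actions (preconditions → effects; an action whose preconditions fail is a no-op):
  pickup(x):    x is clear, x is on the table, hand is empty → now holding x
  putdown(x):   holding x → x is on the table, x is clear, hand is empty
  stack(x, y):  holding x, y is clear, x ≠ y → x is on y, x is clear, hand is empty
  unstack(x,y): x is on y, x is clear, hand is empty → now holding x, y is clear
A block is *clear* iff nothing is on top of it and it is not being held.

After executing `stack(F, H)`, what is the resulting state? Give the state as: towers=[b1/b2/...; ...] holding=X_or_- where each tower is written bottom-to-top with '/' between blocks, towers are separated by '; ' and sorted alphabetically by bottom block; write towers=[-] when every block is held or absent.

before: towers=[A/E/G/C/D/B; H] holding=F
pre[stack(F, H)]: holding(F) yes, clear(H) yes, F≠H yes
all met → apply stack(F, H)
after:  towers=[A/E/G/C/D/B; H/F] holding=-

towers=[A/E/G/C/D/B; H/F] holding=-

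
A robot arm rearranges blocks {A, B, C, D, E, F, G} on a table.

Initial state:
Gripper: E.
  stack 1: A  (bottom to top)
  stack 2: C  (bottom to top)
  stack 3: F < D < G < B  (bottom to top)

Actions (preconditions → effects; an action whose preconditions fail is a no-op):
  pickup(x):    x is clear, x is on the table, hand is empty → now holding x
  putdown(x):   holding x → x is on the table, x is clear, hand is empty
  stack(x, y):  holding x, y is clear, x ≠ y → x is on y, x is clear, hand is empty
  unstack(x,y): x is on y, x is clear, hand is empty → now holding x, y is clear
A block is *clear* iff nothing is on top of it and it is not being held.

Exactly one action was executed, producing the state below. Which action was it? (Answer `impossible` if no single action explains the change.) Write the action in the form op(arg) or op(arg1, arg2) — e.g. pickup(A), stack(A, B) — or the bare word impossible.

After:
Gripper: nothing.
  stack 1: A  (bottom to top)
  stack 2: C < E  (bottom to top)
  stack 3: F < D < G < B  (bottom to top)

stack(E, C)

target: towers=[A; C/E; F/D/G/B] holding=-
        putdown(E) → towers=[A; C; E; F/D/G/B] holding=-
       stack(E, B) → towers=[A; C; F/D/G/B/E] holding=-
       stack(E, A) → towers=[A/E; C; F/D/G/B] holding=-
       stack(E, C) → towers=[A; C/E; F/D/G/B] holding=-  ← match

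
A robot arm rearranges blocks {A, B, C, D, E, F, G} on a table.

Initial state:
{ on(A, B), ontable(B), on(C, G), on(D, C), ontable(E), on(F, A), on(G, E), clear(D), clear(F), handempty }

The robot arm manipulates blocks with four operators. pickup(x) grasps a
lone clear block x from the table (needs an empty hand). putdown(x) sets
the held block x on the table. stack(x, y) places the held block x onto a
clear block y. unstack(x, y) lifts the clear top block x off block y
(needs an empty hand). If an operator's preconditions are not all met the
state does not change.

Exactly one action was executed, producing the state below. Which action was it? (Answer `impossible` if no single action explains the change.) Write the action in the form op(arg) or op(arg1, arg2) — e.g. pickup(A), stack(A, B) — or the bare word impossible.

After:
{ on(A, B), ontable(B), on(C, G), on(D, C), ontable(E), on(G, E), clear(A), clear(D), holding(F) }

target: towers=[B/A; E/G/C/D] holding=F
     unstack(F, A) → towers=[B/A; E/G/C/D] holding=F  ← match
     unstack(D, C) → towers=[B/A/F; E/G/C] holding=D

unstack(F, A)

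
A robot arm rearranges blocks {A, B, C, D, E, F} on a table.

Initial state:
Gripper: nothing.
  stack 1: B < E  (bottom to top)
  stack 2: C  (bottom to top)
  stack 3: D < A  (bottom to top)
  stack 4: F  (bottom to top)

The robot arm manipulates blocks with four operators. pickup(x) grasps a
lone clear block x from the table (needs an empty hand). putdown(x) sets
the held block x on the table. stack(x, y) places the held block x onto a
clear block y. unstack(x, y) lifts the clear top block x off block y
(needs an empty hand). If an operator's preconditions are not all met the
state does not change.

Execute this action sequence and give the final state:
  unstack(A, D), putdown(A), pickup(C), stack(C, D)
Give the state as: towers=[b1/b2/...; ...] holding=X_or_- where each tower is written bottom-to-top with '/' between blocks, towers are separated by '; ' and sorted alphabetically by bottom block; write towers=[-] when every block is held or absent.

step 1 (unstack(A, D)): towers=[B/E; C; D; F] holding=A
step 2 (putdown(A)): towers=[A; B/E; C; D; F] holding=-
step 3 (pickup(C)): towers=[A; B/E; D; F] holding=C
step 4 (stack(C, D)): towers=[A; B/E; D/C; F] holding=-

towers=[A; B/E; D/C; F] holding=-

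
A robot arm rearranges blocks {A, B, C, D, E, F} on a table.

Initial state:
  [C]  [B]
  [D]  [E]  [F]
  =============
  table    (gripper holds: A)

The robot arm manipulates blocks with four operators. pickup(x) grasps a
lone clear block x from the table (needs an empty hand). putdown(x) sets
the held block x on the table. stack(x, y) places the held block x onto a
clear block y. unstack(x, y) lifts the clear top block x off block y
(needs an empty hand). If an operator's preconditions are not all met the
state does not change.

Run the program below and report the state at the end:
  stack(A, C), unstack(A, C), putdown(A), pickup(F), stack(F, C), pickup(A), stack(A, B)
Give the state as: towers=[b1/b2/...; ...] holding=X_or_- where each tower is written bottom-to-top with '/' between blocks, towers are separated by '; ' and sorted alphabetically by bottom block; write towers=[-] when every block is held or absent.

step 1 (stack(A, C)): towers=[D/C/A; E/B; F] holding=-
step 2 (unstack(A, C)): towers=[D/C; E/B; F] holding=A
step 3 (putdown(A)): towers=[A; D/C; E/B; F] holding=-
step 4 (pickup(F)): towers=[A; D/C; E/B] holding=F
step 5 (stack(F, C)): towers=[A; D/C/F; E/B] holding=-
step 6 (pickup(A)): towers=[D/C/F; E/B] holding=A
step 7 (stack(A, B)): towers=[D/C/F; E/B/A] holding=-

towers=[D/C/F; E/B/A] holding=-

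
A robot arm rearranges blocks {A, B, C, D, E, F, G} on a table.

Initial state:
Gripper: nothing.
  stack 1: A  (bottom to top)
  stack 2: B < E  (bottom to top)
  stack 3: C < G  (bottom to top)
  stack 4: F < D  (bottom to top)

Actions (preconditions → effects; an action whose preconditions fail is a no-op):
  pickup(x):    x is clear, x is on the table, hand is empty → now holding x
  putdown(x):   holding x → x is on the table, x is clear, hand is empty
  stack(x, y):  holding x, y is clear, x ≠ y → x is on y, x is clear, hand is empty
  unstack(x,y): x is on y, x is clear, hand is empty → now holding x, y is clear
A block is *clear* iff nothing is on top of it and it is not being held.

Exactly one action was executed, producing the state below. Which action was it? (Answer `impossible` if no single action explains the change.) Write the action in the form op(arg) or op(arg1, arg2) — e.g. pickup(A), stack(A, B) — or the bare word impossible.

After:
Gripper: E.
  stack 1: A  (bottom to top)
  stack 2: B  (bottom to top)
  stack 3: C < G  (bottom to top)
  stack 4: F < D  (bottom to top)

unstack(E, B)

target: towers=[A; B; C/G; F/D] holding=E
     unstack(G, C) → towers=[A; B/E; C; F/D] holding=G
     unstack(D, F) → towers=[A; B/E; C/G; F] holding=D
         pickup(A) → towers=[B/E; C/G; F/D] holding=A
     unstack(E, B) → towers=[A; B; C/G; F/D] holding=E  ← match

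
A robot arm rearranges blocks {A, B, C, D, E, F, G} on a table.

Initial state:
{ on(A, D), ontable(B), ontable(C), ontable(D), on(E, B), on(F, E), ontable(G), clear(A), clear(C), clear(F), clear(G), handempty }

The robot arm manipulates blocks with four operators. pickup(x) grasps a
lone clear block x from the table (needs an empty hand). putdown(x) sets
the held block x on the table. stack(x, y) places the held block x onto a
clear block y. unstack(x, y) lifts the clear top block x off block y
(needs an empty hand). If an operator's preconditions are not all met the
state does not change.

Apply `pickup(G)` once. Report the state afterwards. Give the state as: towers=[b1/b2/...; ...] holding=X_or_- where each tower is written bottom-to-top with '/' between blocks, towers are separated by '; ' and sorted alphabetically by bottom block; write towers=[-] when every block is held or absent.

towers=[B/E/F; C; D/A] holding=G

before: towers=[B/E/F; C; D/A; G] holding=-
pre[pickup(G)]: clear(G) ✓, ontable(G) ✓, handempty ✓
all met → apply pickup(G)
after:  towers=[B/E/F; C; D/A] holding=G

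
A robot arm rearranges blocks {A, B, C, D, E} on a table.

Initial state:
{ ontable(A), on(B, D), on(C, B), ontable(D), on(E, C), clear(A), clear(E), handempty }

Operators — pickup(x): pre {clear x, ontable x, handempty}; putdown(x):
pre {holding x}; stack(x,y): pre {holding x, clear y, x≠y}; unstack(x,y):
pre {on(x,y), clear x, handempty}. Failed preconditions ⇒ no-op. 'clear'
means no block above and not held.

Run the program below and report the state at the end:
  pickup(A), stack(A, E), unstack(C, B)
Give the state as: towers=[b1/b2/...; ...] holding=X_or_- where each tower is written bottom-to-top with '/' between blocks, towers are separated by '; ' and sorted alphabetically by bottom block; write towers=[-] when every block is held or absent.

towers=[D/B/C/E/A] holding=-

step 1 (pickup(A)): towers=[D/B/C/E] holding=A
step 2 (stack(A, E)): towers=[D/B/C/E/A] holding=-
step 3 (unstack(C, B)) [no-op]: towers=[D/B/C/E/A] holding=-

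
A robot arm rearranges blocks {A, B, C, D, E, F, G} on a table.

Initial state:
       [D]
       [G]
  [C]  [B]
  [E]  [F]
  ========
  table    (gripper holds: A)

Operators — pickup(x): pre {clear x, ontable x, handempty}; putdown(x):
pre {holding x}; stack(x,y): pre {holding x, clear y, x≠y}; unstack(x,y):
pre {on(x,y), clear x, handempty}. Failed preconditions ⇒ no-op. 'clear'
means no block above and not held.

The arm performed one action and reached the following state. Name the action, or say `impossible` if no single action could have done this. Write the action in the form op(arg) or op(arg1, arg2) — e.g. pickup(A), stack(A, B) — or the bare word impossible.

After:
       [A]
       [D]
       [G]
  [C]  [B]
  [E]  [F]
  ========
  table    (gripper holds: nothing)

target: towers=[E/C; F/B/G/D/A] holding=-
        putdown(A) → towers=[A; E/C; F/B/G/D] holding=-
       stack(A, D) → towers=[E/C; F/B/G/D/A] holding=-  ← match
       stack(A, C) → towers=[E/C/A; F/B/G/D] holding=-

stack(A, D)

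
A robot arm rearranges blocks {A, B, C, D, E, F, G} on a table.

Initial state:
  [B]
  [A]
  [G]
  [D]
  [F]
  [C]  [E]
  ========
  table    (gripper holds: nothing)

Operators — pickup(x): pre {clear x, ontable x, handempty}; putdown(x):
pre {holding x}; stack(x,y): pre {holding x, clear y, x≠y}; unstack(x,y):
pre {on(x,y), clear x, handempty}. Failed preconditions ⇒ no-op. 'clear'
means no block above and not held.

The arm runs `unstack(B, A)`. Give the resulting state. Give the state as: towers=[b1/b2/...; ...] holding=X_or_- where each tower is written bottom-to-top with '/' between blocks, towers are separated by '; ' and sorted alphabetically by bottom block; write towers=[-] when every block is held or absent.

towers=[C/F/D/G/A; E] holding=B

before: towers=[C/F/D/G/A/B; E] holding=-
pre[unstack(B, A)]: on(B,A) ✓, clear(B) ✓, handempty ✓
all met → apply unstack(B, A)
after:  towers=[C/F/D/G/A; E] holding=B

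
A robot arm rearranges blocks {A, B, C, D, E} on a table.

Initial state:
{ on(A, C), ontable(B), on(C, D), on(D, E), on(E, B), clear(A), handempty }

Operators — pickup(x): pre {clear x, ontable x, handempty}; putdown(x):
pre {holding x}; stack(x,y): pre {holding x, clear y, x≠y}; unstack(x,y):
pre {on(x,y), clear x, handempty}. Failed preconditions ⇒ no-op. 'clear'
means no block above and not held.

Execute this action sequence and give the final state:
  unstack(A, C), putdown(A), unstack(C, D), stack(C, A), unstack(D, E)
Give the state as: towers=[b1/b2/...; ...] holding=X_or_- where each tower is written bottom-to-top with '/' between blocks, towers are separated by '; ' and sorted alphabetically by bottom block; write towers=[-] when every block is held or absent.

towers=[A/C; B/E] holding=D

step 1 (unstack(A, C)): towers=[B/E/D/C] holding=A
step 2 (putdown(A)): towers=[A; B/E/D/C] holding=-
step 3 (unstack(C, D)): towers=[A; B/E/D] holding=C
step 4 (stack(C, A)): towers=[A/C; B/E/D] holding=-
step 5 (unstack(D, E)): towers=[A/C; B/E] holding=D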